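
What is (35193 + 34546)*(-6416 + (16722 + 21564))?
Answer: 2222581930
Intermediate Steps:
(35193 + 34546)*(-6416 + (16722 + 21564)) = 69739*(-6416 + 38286) = 69739*31870 = 2222581930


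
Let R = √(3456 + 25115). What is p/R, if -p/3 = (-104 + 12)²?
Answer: -25392*√28571/28571 ≈ -150.22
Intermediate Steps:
R = √28571 ≈ 169.03
p = -25392 (p = -3*(-104 + 12)² = -3*(-92)² = -3*8464 = -25392)
p/R = -25392*√28571/28571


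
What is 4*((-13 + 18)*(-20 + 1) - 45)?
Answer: -560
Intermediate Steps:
4*((-13 + 18)*(-20 + 1) - 45) = 4*(5*(-19) - 45) = 4*(-95 - 45) = 4*(-140) = -560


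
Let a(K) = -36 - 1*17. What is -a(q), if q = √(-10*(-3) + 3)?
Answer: 53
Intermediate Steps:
q = √33 (q = √(30 + 3) = √33 ≈ 5.7446)
a(K) = -53 (a(K) = -36 - 17 = -53)
-a(q) = -1*(-53) = 53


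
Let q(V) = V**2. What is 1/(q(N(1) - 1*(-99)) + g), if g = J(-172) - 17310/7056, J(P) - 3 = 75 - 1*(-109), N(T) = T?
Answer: 1176/11977027 ≈ 9.8188e-5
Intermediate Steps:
J(P) = 187 (J(P) = 3 + (75 - 1*(-109)) = 3 + (75 + 109) = 3 + 184 = 187)
g = 217027/1176 (g = 187 - 17310/7056 = 187 - 1*2885/1176 = 187 - 2885/1176 = 217027/1176 ≈ 184.55)
1/(q(N(1) - 1*(-99)) + g) = 1/((1 - 1*(-99))**2 + 217027/1176) = 1/((1 + 99)**2 + 217027/1176) = 1/(100**2 + 217027/1176) = 1/(10000 + 217027/1176) = 1/(11977027/1176) = 1176/11977027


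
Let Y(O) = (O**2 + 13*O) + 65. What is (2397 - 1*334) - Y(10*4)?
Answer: -122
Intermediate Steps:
Y(O) = 65 + O**2 + 13*O
(2397 - 1*334) - Y(10*4) = (2397 - 1*334) - (65 + (10*4)**2 + 13*(10*4)) = (2397 - 334) - (65 + 40**2 + 13*40) = 2063 - (65 + 1600 + 520) = 2063 - 1*2185 = 2063 - 2185 = -122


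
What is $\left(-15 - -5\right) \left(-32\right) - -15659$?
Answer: $15979$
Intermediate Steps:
$\left(-15 - -5\right) \left(-32\right) - -15659 = \left(-15 + 5\right) \left(-32\right) + 15659 = \left(-10\right) \left(-32\right) + 15659 = 320 + 15659 = 15979$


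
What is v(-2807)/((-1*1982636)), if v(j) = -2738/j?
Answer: -1369/2782629626 ≈ -4.9198e-7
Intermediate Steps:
v(-2807)/((-1*1982636)) = (-2738/(-2807))/((-1*1982636)) = -2738*(-1/2807)/(-1982636) = (2738/2807)*(-1/1982636) = -1369/2782629626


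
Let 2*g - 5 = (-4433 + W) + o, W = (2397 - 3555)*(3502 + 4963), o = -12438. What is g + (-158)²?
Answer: -4884704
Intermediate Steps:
W = -9802470 (W = -1158*8465 = -9802470)
g = -4909668 (g = 5/2 + ((-4433 - 9802470) - 12438)/2 = 5/2 + (-9806903 - 12438)/2 = 5/2 + (½)*(-9819341) = 5/2 - 9819341/2 = -4909668)
g + (-158)² = -4909668 + (-158)² = -4909668 + 24964 = -4884704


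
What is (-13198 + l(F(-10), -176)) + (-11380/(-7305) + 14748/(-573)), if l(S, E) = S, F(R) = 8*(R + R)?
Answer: -3734310818/279051 ≈ -13382.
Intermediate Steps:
F(R) = 16*R (F(R) = 8*(2*R) = 16*R)
(-13198 + l(F(-10), -176)) + (-11380/(-7305) + 14748/(-573)) = (-13198 + 16*(-10)) + (-11380/(-7305) + 14748/(-573)) = (-13198 - 160) + (-11380*(-1/7305) + 14748*(-1/573)) = -13358 + (2276/1461 - 4916/191) = -13358 - 6747560/279051 = -3734310818/279051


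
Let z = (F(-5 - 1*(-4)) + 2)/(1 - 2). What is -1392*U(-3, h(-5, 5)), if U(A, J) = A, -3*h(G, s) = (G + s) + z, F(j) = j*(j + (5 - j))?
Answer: 4176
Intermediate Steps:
F(j) = 5*j (F(j) = j*5 = 5*j)
z = 3 (z = (5*(-5 - 1*(-4)) + 2)/(1 - 2) = (5*(-5 + 4) + 2)/(-1) = (5*(-1) + 2)*(-1) = (-5 + 2)*(-1) = -3*(-1) = 3)
h(G, s) = -1 - G/3 - s/3 (h(G, s) = -((G + s) + 3)/3 = -(3 + G + s)/3 = -1 - G/3 - s/3)
-1392*U(-3, h(-5, 5)) = -1392*(-3) = 4176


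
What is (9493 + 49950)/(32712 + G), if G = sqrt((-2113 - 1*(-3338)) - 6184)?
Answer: 22350568/12299769 - 59443*I*sqrt(551)/356693301 ≈ 1.8172 - 0.0039118*I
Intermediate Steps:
G = 3*I*sqrt(551) (G = sqrt((-2113 + 3338) - 6184) = sqrt(1225 - 6184) = sqrt(-4959) = 3*I*sqrt(551) ≈ 70.42*I)
(9493 + 49950)/(32712 + G) = (9493 + 49950)/(32712 + 3*I*sqrt(551)) = 59443/(32712 + 3*I*sqrt(551))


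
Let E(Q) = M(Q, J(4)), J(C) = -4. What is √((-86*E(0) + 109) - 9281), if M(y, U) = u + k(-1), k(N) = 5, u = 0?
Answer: I*√9602 ≈ 97.99*I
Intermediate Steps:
M(y, U) = 5 (M(y, U) = 0 + 5 = 5)
E(Q) = 5
√((-86*E(0) + 109) - 9281) = √((-86*5 + 109) - 9281) = √((-430 + 109) - 9281) = √(-321 - 9281) = √(-9602) = I*√9602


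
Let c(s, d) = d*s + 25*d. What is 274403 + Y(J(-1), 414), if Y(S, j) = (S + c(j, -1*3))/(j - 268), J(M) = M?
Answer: 20030760/73 ≈ 2.7439e+5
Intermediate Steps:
c(s, d) = 25*d + d*s
Y(S, j) = (-75 + S - 3*j)/(-268 + j) (Y(S, j) = (S + (-1*3)*(25 + j))/(j - 268) = (S - 3*(25 + j))/(-268 + j) = (S + (-75 - 3*j))/(-268 + j) = (-75 + S - 3*j)/(-268 + j))
274403 + Y(J(-1), 414) = 274403 + (-75 - 1 - 3*414)/(-268 + 414) = 274403 + (-75 - 1 - 1242)/146 = 274403 + (1/146)*(-1318) = 274403 - 659/73 = 20030760/73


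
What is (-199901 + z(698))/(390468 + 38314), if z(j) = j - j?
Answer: -199901/428782 ≈ -0.46621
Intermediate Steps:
z(j) = 0
(-199901 + z(698))/(390468 + 38314) = (-199901 + 0)/(390468 + 38314) = -199901/428782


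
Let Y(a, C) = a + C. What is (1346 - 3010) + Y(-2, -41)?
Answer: -1707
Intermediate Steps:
Y(a, C) = C + a
(1346 - 3010) + Y(-2, -41) = (1346 - 3010) + (-41 - 2) = -1664 - 43 = -1707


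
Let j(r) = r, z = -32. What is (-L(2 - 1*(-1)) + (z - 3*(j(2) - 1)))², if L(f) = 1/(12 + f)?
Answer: 276676/225 ≈ 1229.7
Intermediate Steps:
(-L(2 - 1*(-1)) + (z - 3*(j(2) - 1)))² = (-1/(12 + (2 - 1*(-1))) + (-32 - 3*(2 - 1)))² = (-1/(12 + (2 + 1)) + (-32 - 3*1))² = (-1/(12 + 3) + (-32 - 3))² = (-1/15 - 35)² = (-526/15)² = 276676/225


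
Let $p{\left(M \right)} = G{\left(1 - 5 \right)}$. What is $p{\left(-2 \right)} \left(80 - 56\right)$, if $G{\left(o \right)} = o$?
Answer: $-96$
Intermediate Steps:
$p{\left(M \right)} = -4$ ($p{\left(M \right)} = 1 - 5 = -4$)
$p{\left(-2 \right)} \left(80 - 56\right) = - 4 \left(80 - 56\right) = \left(-4\right) 24 = -96$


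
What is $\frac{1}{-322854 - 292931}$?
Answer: $- \frac{1}{615785} \approx -1.6239 \cdot 10^{-6}$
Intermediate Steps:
$\frac{1}{-322854 - 292931} = \frac{1}{-615785} = - \frac{1}{615785}$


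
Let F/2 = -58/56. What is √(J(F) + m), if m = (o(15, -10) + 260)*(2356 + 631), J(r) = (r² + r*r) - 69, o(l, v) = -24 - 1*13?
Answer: √130543954/14 ≈ 816.11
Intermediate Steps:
o(l, v) = -37 (o(l, v) = -24 - 13 = -37)
F = -29/14 (F = 2*(-58/56) = 2*(-58*1/56) = 2*(-29/28) = -29/14 ≈ -2.0714)
J(r) = -69 + 2*r² (J(r) = (r² + r²) - 69 = 2*r² - 69 = -69 + 2*r²)
m = 666101 (m = (-37 + 260)*(2356 + 631) = 223*2987 = 666101)
√(J(F) + m) = √((-69 + 2*(-29/14)²) + 666101) = √((-69 + 2*(841/196)) + 666101) = √((-69 + 841/98) + 666101) = √(-5921/98 + 666101) = √(65271977/98) = √130543954/14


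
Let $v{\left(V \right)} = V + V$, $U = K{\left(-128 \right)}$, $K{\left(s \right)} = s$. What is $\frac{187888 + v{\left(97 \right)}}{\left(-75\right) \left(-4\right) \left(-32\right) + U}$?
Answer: $- \frac{94041}{4864} \approx -19.334$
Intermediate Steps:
$U = -128$
$v{\left(V \right)} = 2 V$
$\frac{187888 + v{\left(97 \right)}}{\left(-75\right) \left(-4\right) \left(-32\right) + U} = \frac{187888 + 2 \cdot 97}{\left(-75\right) \left(-4\right) \left(-32\right) - 128} = \frac{187888 + 194}{300 \left(-32\right) - 128} = \frac{188082}{-9600 - 128} = \frac{188082}{-9728} = 188082 \left(- \frac{1}{9728}\right) = - \frac{94041}{4864}$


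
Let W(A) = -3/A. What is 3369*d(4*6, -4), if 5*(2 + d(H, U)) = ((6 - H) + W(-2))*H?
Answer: -1367814/5 ≈ -2.7356e+5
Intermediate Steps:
d(H, U) = -2 + H*(15/2 - H)/5 (d(H, U) = -2 + (((6 - H) - 3/(-2))*H)/5 = -2 + (((6 - H) - 3*(-½))*H)/5 = -2 + (((6 - H) + 3/2)*H)/5 = -2 + ((15/2 - H)*H)/5 = -2 + (H*(15/2 - H))/5 = -2 + H*(15/2 - H)/5)
3369*d(4*6, -4) = 3369*(-2 - (4*6)²/5 + 3*(4*6)/2) = 3369*(-2 - ⅕*24² + (3/2)*24) = 3369*(-2 - ⅕*576 + 36) = 3369*(-2 - 576/5 + 36) = 3369*(-406/5) = -1367814/5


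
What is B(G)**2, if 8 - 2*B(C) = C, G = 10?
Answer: 1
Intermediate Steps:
B(C) = 4 - C/2
B(G)**2 = (4 - 1/2*10)**2 = (4 - 5)**2 = (-1)**2 = 1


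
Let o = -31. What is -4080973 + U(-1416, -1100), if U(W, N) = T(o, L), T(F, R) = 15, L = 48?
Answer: -4080958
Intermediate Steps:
U(W, N) = 15
-4080973 + U(-1416, -1100) = -4080973 + 15 = -4080958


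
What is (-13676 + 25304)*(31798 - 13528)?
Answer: 212443560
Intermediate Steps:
(-13676 + 25304)*(31798 - 13528) = 11628*18270 = 212443560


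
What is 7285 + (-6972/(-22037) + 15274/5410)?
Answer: 434446625054/59610085 ≈ 7288.1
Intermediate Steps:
7285 + (-6972/(-22037) + 15274/5410) = 7285 + (-6972*(-1/22037) + 15274*(1/5410)) = 7285 + (6972/22037 + 7637/2705) = 7285 + 187155829/59610085 = 434446625054/59610085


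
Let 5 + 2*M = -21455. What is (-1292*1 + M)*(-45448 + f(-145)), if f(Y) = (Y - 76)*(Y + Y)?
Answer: -224114124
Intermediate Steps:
f(Y) = 2*Y*(-76 + Y) (f(Y) = (-76 + Y)*(2*Y) = 2*Y*(-76 + Y))
M = -10730 (M = -5/2 + (½)*(-21455) = -5/2 - 21455/2 = -10730)
(-1292*1 + M)*(-45448 + f(-145)) = (-1292*1 - 10730)*(-45448 + 2*(-145)*(-76 - 145)) = (-1292 - 10730)*(-45448 + 2*(-145)*(-221)) = -12022*(-45448 + 64090) = -12022*18642 = -224114124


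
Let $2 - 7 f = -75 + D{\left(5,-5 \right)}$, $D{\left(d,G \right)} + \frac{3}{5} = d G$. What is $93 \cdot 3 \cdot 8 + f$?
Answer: $\frac{78633}{35} \approx 2246.7$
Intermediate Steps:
$D{\left(d,G \right)} = - \frac{3}{5} + G d$ ($D{\left(d,G \right)} = - \frac{3}{5} + d G = - \frac{3}{5} + G d$)
$f = \frac{513}{35}$ ($f = \frac{2}{7} - \frac{-75 - \frac{128}{5}}{7} = \frac{2}{7} - - \frac{503}{35} = \frac{2}{7} + \frac{503}{35} = \frac{513}{35} \approx 14.657$)
$93 \cdot 3 \cdot 8 + f = 93 \cdot 3 \cdot 8 + \frac{513}{35} = 93 \cdot 24 + \frac{513}{35} = 2232 + \frac{513}{35} = \frac{78633}{35}$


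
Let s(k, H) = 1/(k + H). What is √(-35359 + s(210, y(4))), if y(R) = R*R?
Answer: I*√1805996058/226 ≈ 188.04*I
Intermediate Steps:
y(R) = R²
s(k, H) = 1/(H + k)
√(-35359 + s(210, y(4))) = √(-35359 + 1/(4² + 210)) = √(-35359 + 1/(16 + 210)) = √(-35359 + 1/226) = √(-7991133/226) = I*√1805996058/226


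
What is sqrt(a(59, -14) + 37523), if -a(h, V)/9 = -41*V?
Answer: sqrt(32357) ≈ 179.88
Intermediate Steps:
a(h, V) = 369*V (a(h, V) = -(-369)*V = 369*V)
sqrt(a(59, -14) + 37523) = sqrt(369*(-14) + 37523) = sqrt(-5166 + 37523) = sqrt(32357)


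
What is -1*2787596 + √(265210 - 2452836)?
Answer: -2787596 + I*√2187626 ≈ -2.7876e+6 + 1479.1*I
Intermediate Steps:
-1*2787596 + √(265210 - 2452836) = -2787596 + √(-2187626) = -2787596 + I*√2187626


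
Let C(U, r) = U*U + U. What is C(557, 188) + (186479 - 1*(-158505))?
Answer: 655790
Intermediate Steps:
C(U, r) = U + U² (C(U, r) = U² + U = U + U²)
C(557, 188) + (186479 - 1*(-158505)) = 557*(1 + 557) + (186479 - 1*(-158505)) = 557*558 + (186479 + 158505) = 310806 + 344984 = 655790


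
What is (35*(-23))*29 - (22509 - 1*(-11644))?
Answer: -57498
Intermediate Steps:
(35*(-23))*29 - (22509 - 1*(-11644)) = -805*29 - (22509 + 11644) = -23345 - 1*34153 = -23345 - 34153 = -57498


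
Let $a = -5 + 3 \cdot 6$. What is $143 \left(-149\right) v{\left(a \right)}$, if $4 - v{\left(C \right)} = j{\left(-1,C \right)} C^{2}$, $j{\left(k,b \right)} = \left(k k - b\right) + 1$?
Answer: $-39694941$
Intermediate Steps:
$j{\left(k,b \right)} = 1 + k^{2} - b$ ($j{\left(k,b \right)} = \left(k^{2} - b\right) + 1 = 1 + k^{2} - b$)
$a = 13$ ($a = -5 + 18 = 13$)
$v{\left(C \right)} = 4 - C^{2} \left(2 - C\right)$ ($v{\left(C \right)} = 4 - \left(1 + \left(-1\right)^{2} - C\right) C^{2} = 4 - \left(1 + 1 - C\right) C^{2} = 4 - \left(2 - C\right) C^{2} = 4 - C^{2} \left(2 - C\right)$)
$143 \left(-149\right) v{\left(a \right)} = 143 \left(-149\right) \left(4 + 13^{2} \left(-2 + 13\right)\right) = - 21307 \left(4 + 169 \cdot 11\right) = - 21307 \left(4 + 1859\right) = \left(-21307\right) 1863 = -39694941$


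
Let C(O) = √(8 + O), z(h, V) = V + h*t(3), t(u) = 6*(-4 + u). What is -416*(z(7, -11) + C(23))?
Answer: 22048 - 416*√31 ≈ 19732.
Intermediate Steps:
t(u) = -24 + 6*u
z(h, V) = V - 6*h (z(h, V) = V + h*(-24 + 6*3) = V + h*(-24 + 18) = V + h*(-6) = V - 6*h)
-416*(z(7, -11) + C(23)) = -416*((-11 - 6*7) + √(8 + 23)) = -416*((-11 - 42) + √31) = -416*(-53 + √31) = 22048 - 416*√31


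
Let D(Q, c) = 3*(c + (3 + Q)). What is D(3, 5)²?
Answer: 1089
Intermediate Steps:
D(Q, c) = 9 + 3*Q + 3*c (D(Q, c) = 3*(3 + Q + c) = 9 + 3*Q + 3*c)
D(3, 5)² = (9 + 3*3 + 3*5)² = (9 + 9 + 15)² = 33² = 1089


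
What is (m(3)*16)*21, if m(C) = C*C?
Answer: 3024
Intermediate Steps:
m(C) = C**2
(m(3)*16)*21 = (3**2*16)*21 = (9*16)*21 = 144*21 = 3024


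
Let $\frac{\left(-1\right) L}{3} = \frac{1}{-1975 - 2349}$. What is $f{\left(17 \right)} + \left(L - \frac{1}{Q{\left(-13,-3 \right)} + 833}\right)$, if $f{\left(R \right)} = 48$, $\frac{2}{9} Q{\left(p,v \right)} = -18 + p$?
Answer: $\frac{287870137}{5997388} \approx 47.999$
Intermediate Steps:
$Q{\left(p,v \right)} = -81 + \frac{9 p}{2}$ ($Q{\left(p,v \right)} = \frac{9 \left(-18 + p\right)}{2} = -81 + \frac{9 p}{2}$)
$L = \frac{3}{4324}$ ($L = - \frac{3}{-1975 - 2349} = - \frac{3}{-4324} = \left(-3\right) \left(- \frac{1}{4324}\right) = \frac{3}{4324} \approx 0.0006938$)
$f{\left(17 \right)} + \left(L - \frac{1}{Q{\left(-13,-3 \right)} + 833}\right) = 48 + \left(\frac{3}{4324} - \frac{1}{\left(-81 + \frac{9}{2} \left(-13\right)\right) + 833}\right) = 48 + \left(\frac{3}{4324} - \frac{1}{\left(-81 - \frac{117}{2}\right) + 833}\right) = 48 + \left(\frac{3}{4324} - \frac{1}{- \frac{279}{2} + 833}\right) = 48 + \left(\frac{3}{4324} - \frac{1}{\frac{1387}{2}}\right) = 48 + \left(\frac{3}{4324} - \frac{2}{1387}\right) = 48 - \frac{4487}{5997388} = \frac{287870137}{5997388}$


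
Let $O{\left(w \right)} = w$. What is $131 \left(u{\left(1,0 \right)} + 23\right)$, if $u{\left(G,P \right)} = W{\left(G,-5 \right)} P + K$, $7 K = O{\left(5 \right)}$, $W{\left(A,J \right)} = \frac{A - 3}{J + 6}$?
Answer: $\frac{21746}{7} \approx 3106.6$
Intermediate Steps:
$W{\left(A,J \right)} = \frac{-3 + A}{6 + J}$
$K = \frac{5}{7}$ ($K = \frac{1}{7} \cdot 5 = \frac{5}{7} \approx 0.71429$)
$u{\left(G,P \right)} = \frac{5}{7} + P \left(-3 + G\right)$ ($u{\left(G,P \right)} = \frac{-3 + G}{6 - 5} P + \frac{5}{7} = \frac{-3 + G}{1} P + \frac{5}{7} = 1 \left(-3 + G\right) P + \frac{5}{7} = \left(-3 + G\right) P + \frac{5}{7} = P \left(-3 + G\right) + \frac{5}{7} = \frac{5}{7} + P \left(-3 + G\right)$)
$131 \left(u{\left(1,0 \right)} + 23\right) = 131 \left(\left(\frac{5}{7} + 0 \left(-3 + 1\right)\right) + 23\right) = 131 \left(\left(\frac{5}{7} + 0 \left(-2\right)\right) + 23\right) = 131 \left(\left(\frac{5}{7} + 0\right) + 23\right) = 131 \left(\frac{5}{7} + 23\right) = 131 \cdot \frac{166}{7} = \frac{21746}{7}$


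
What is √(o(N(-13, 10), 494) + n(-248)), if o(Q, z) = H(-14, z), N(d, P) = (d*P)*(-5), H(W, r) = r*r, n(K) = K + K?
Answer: 6*√6765 ≈ 493.50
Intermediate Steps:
n(K) = 2*K
H(W, r) = r²
N(d, P) = -5*P*d (N(d, P) = (P*d)*(-5) = -5*P*d)
o(Q, z) = z²
√(o(N(-13, 10), 494) + n(-248)) = √(494² + 2*(-248)) = √(244036 - 496) = √243540 = 6*√6765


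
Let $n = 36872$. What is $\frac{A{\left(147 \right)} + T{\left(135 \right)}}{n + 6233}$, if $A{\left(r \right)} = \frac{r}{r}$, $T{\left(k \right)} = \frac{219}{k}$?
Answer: $\frac{118}{1939725} \approx 6.0833 \cdot 10^{-5}$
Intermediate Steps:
$A{\left(r \right)} = 1$
$\frac{A{\left(147 \right)} + T{\left(135 \right)}}{n + 6233} = \frac{1 + \frac{219}{135}}{36872 + 6233} = \frac{1 + 219 \cdot \frac{1}{135}}{43105} = \left(1 + \frac{73}{45}\right) \frac{1}{43105} = \frac{118}{45} \cdot \frac{1}{43105} = \frac{118}{1939725}$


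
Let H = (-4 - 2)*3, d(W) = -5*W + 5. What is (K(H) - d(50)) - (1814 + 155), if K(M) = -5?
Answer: -1729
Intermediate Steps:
d(W) = 5 - 5*W
H = -18 (H = -6*3 = -18)
(K(H) - d(50)) - (1814 + 155) = (-5 - (5 - 5*50)) - (1814 + 155) = (-5 - (5 - 250)) - 1*1969 = (-5 - 1*(-245)) - 1969 = (-5 + 245) - 1969 = 240 - 1969 = -1729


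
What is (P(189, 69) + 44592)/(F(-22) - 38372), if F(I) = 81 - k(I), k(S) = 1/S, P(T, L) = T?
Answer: -985182/842401 ≈ -1.1695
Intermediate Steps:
F(I) = 81 - 1/I
(P(189, 69) + 44592)/(F(-22) - 38372) = (189 + 44592)/((81 - 1/(-22)) - 38372) = 44781/((81 - 1*(-1/22)) - 38372) = 44781/((81 + 1/22) - 38372) = 44781/(1783/22 - 38372) = 44781/(-842401/22) = 44781*(-22/842401) = -985182/842401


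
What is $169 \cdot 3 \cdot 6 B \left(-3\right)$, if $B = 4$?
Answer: $-36504$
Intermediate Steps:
$169 \cdot 3 \cdot 6 B \left(-3\right) = 169 \cdot 3 \cdot 6 \cdot 4 \left(-3\right) = 507 \cdot 24 \left(-3\right) = 507 \left(-72\right) = -36504$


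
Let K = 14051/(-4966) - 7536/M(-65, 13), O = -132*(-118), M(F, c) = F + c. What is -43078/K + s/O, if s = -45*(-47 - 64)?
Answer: -1109525521211/3663667304 ≈ -302.85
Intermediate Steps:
s = 4995 (s = -45*(-111) = 4995)
O = 15576
K = 705637/4966 (K = 14051/(-4966) - 7536/(-65 + 13) = 14051*(-1/4966) - 7536/(-52) = -14051/4966 - 7536*(-1/52) = -14051/4966 + 1884/13 = 705637/4966 ≈ 142.09)
-43078/K + s/O = -43078/705637/4966 + 4995/15576 = -43078*4966/705637 + 4995*(1/15576) = -213925348/705637 + 1665/5192 = -1109525521211/3663667304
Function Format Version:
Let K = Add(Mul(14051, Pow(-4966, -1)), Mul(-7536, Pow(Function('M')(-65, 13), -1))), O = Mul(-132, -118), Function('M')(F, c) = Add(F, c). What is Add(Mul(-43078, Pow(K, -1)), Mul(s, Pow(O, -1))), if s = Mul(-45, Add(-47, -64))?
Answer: Rational(-1109525521211, 3663667304) ≈ -302.85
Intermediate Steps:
s = 4995 (s = Mul(-45, -111) = 4995)
O = 15576
K = Rational(705637, 4966) (K = Add(Mul(14051, Pow(-4966, -1)), Mul(-7536, Pow(Add(-65, 13), -1))) = Add(Mul(14051, Rational(-1, 4966)), Mul(-7536, Pow(-52, -1))) = Add(Rational(-14051, 4966), Mul(-7536, Rational(-1, 52))) = Add(Rational(-14051, 4966), Rational(1884, 13)) = Rational(705637, 4966) ≈ 142.09)
Add(Mul(-43078, Pow(K, -1)), Mul(s, Pow(O, -1))) = Add(Mul(-43078, Pow(Rational(705637, 4966), -1)), Mul(4995, Pow(15576, -1))) = Add(Mul(-43078, Rational(4966, 705637)), Mul(4995, Rational(1, 15576))) = Add(Rational(-213925348, 705637), Rational(1665, 5192)) = Rational(-1109525521211, 3663667304)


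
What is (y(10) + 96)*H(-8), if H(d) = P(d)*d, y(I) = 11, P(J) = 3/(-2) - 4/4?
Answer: 2140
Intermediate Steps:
P(J) = -5/2 (P(J) = 3*(-1/2) - 4*1/4 = -3/2 - 1 = -5/2)
H(d) = -5*d/2
(y(10) + 96)*H(-8) = (11 + 96)*(-5/2*(-8)) = 107*20 = 2140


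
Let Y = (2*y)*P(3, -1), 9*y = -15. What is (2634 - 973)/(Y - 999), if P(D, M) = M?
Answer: -4983/2987 ≈ -1.6682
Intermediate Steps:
y = -5/3 (y = (1/9)*(-15) = -5/3 ≈ -1.6667)
Y = 10/3 (Y = (2*(-5/3))*(-1) = -10/3*(-1) = 10/3 ≈ 3.3333)
(2634 - 973)/(Y - 999) = (2634 - 973)/(10/3 - 999) = 1661/(-2987/3) = 1661*(-3/2987) = -4983/2987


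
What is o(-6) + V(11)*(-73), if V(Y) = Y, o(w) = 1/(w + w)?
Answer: -9637/12 ≈ -803.08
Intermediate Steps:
o(w) = 1/(2*w)
o(-6) + V(11)*(-73) = (½)/(-6) + 11*(-73) = (½)*(-⅙) - 803 = -1/12 - 803 = -9637/12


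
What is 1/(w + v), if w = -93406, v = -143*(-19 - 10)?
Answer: -1/89259 ≈ -1.1203e-5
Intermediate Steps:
v = 4147 (v = -143*(-29) = 4147)
1/(w + v) = 1/(-93406 + 4147) = 1/(-89259) = -1/89259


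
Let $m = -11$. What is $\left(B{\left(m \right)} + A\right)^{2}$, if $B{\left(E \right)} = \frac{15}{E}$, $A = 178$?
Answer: $\frac{3775249}{121} \approx 31200.0$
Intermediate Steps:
$\left(B{\left(m \right)} + A\right)^{2} = \left(\frac{15}{-11} + 178\right)^{2} = \left(15 \left(- \frac{1}{11}\right) + 178\right)^{2} = \left(- \frac{15}{11} + 178\right)^{2} = \left(\frac{1943}{11}\right)^{2} = \frac{3775249}{121}$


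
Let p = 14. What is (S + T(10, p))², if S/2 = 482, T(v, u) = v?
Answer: 948676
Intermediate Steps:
S = 964 (S = 2*482 = 964)
(S + T(10, p))² = (964 + 10)² = 974² = 948676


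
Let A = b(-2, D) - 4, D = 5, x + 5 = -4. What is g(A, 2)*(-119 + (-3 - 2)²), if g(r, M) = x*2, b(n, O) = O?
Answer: 1692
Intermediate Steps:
x = -9 (x = -5 - 4 = -9)
A = 1 (A = 5 - 4 = 1)
g(r, M) = -18 (g(r, M) = -9*2 = -18)
g(A, 2)*(-119 + (-3 - 2)²) = -18*(-119 + (-3 - 2)²) = -18*(-119 + (-5)²) = -18*(-119 + 25) = -18*(-94) = 1692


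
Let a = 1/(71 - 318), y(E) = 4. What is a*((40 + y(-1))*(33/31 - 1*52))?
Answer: 69476/7657 ≈ 9.0735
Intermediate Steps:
a = -1/247 (a = 1/(-247) = -1/247 ≈ -0.0040486)
a*((40 + y(-1))*(33/31 - 1*52)) = -(40 + 4)*(33/31 - 1*52)/247 = -44*(33*(1/31) - 52)/247 = -44*(33/31 - 52)/247 = -44*(-1579)/(247*31) = -1/247*(-69476/31) = 69476/7657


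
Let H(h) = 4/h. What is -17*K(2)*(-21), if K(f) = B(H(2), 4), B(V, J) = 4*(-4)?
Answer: -5712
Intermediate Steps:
B(V, J) = -16
K(f) = -16
-17*K(2)*(-21) = -17*(-16)*(-21) = 272*(-21) = -5712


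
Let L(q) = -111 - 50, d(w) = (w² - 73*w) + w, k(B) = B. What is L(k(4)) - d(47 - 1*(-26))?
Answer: -234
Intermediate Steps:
d(w) = w² - 72*w
L(q) = -161
L(k(4)) - d(47 - 1*(-26)) = -161 - (47 - 1*(-26))*(-72 + (47 - 1*(-26))) = -161 - (47 + 26)*(-72 + (47 + 26)) = -161 - 73*(-72 + 73) = -161 - 73 = -234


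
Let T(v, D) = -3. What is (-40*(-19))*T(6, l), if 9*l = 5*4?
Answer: -2280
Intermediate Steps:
l = 20/9 (l = (5*4)/9 = (⅑)*20 = 20/9 ≈ 2.2222)
(-40*(-19))*T(6, l) = -40*(-19)*(-3) = 760*(-3) = -2280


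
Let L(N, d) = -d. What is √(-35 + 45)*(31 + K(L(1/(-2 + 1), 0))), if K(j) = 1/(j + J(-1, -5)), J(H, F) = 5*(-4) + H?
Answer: 650*√10/21 ≈ 97.880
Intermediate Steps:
J(H, F) = -20 + H
K(j) = 1/(-21 + j) (K(j) = 1/(j + (-20 - 1)) = 1/(j - 21) = 1/(-21 + j))
√(-35 + 45)*(31 + K(L(1/(-2 + 1), 0))) = √(-35 + 45)*(31 + 1/(-21 - 1*0)) = √10*(31 + 1/(-21 + 0)) = √10*(31 + 1/(-21)) = √10*(31 - 1/21) = √10*(650/21) = 650*√10/21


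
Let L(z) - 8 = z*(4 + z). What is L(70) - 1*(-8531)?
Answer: 13719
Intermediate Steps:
L(z) = 8 + z*(4 + z)
L(70) - 1*(-8531) = (8 + 70² + 4*70) - 1*(-8531) = (8 + 4900 + 280) + 8531 = 5188 + 8531 = 13719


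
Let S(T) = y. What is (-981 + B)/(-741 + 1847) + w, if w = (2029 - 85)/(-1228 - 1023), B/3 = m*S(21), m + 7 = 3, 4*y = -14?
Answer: -4263753/2489606 ≈ -1.7126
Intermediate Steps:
y = -7/2 (y = (1/4)*(-14) = -7/2 ≈ -3.5000)
S(T) = -7/2
m = -4 (m = -7 + 3 = -4)
B = 42 (B = 3*(-4*(-7/2)) = 3*14 = 42)
w = -1944/2251 (w = 1944/(-2251) = 1944*(-1/2251) = -1944/2251 ≈ -0.86362)
(-981 + B)/(-741 + 1847) + w = (-981 + 42)/(-741 + 1847) - 1944/2251 = -939/1106 - 1944/2251 = -4263753/2489606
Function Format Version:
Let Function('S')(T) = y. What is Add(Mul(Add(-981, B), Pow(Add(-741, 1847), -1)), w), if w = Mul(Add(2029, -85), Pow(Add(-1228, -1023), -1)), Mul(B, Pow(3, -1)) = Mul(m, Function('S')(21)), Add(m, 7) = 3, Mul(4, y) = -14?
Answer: Rational(-4263753, 2489606) ≈ -1.7126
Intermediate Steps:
y = Rational(-7, 2) (y = Mul(Rational(1, 4), -14) = Rational(-7, 2) ≈ -3.5000)
Function('S')(T) = Rational(-7, 2)
m = -4 (m = Add(-7, 3) = -4)
B = 42 (B = Mul(3, Mul(-4, Rational(-7, 2))) = Mul(3, 14) = 42)
w = Rational(-1944, 2251) (w = Mul(1944, Pow(-2251, -1)) = Mul(1944, Rational(-1, 2251)) = Rational(-1944, 2251) ≈ -0.86362)
Add(Mul(Add(-981, B), Pow(Add(-741, 1847), -1)), w) = Add(Mul(Add(-981, 42), Pow(Add(-741, 1847), -1)), Rational(-1944, 2251)) = Add(Mul(-939, Pow(1106, -1)), Rational(-1944, 2251)) = Add(Mul(-939, Rational(1, 1106)), Rational(-1944, 2251)) = Add(Rational(-939, 1106), Rational(-1944, 2251)) = Rational(-4263753, 2489606)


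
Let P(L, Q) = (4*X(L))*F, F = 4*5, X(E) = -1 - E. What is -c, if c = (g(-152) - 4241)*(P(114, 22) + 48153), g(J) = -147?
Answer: 170925764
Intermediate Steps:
F = 20
P(L, Q) = -80 - 80*L (P(L, Q) = (4*(-1 - L))*20 = (-4 - 4*L)*20 = -80 - 80*L)
c = -170925764 (c = (-147 - 4241)*((-80 - 80*114) + 48153) = -4388*((-80 - 9120) + 48153) = -4388*(-9200 + 48153) = -4388*38953 = -170925764)
-c = -1*(-170925764) = 170925764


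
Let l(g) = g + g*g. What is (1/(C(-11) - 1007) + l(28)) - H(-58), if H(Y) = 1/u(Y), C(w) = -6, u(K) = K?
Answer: 47709203/58754 ≈ 812.02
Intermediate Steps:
l(g) = g + g**2
H(Y) = 1/Y
(1/(C(-11) - 1007) + l(28)) - H(-58) = (1/(-6 - 1007) + 28*(1 + 28)) - 1/(-58) = (1/(-1013) + 28*29) - 1*(-1/58) = (-1/1013 + 812) + 1/58 = 822555/1013 + 1/58 = 47709203/58754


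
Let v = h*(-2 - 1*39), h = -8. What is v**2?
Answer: 107584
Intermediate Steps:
v = 328 (v = -8*(-2 - 1*39) = -8*(-2 - 39) = -8*(-41) = 328)
v**2 = 328**2 = 107584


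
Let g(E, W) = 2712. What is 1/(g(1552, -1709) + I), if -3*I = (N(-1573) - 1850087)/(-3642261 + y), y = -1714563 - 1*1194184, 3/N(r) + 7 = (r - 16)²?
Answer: 16540731813312/44856907574179639 ≈ 0.00036874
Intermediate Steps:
N(r) = 3/(-7 + (-16 + r)²) (N(r) = 3/(-7 + (r - 16)²) = 3/(-7 + (-16 + r)²))
y = -2908747 (y = -1714563 - 1194184 = -2908747)
I = -1557103522505/16540731813312 (I = -(3/(-7 + (-16 - 1573)²) - 1850087)/(3*(-3642261 - 2908747)) = -(3/(-7 + (-1589)²) - 1850087)/(3*(-6551008)) = -(3/(-7 + 2524921) - 1850087)*(-1)/(3*6551008) = -(3/2524914 - 1850087)*(-1)/(3*6551008) = -(3*(1/2524914) - 1850087)*(-1)/(3*6551008) = -(1/841638 - 1850087)*(-1)/(3*6551008) = -(-1557103522505)*(-1)/(2524914*6551008) = -⅓*1557103522505/5513577271104 = -1557103522505/16540731813312 ≈ -0.094138)
1/(g(1552, -1709) + I) = 1/(2712 - 1557103522505/16540731813312) = 1/(44856907574179639/16540731813312) = 16540731813312/44856907574179639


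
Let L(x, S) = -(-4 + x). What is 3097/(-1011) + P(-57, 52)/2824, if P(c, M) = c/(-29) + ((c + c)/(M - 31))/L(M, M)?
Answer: -14199974273/4636623936 ≈ -3.0626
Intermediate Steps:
L(x, S) = 4 - x
P(c, M) = -c/29 + 2*c/((-31 + M)*(4 - M)) (P(c, M) = c/(-29) + ((c + c)/(M - 31))/(4 - M) = c*(-1/29) + ((2*c)/(-31 + M))/(4 - M) = -c/29 + (2*c/(-31 + M))/(4 - M) = -c/29 + 2*c/((-31 + M)*(4 - M)))
3097/(-1011) + P(-57, 52)/2824 = 3097/(-1011) + ((1/29)*(-57)*(-182 - 1*52**2 + 35*52)/(124 + 52**2 - 35*52))/2824 = 3097*(-1/1011) + ((1/29)*(-57)*(-182 - 1*2704 + 1820)/(124 + 2704 - 1820))*(1/2824) = -3097/1011 + ((1/29)*(-57)*(-182 - 2704 + 1820)/1008)*(1/2824) = -3097/1011 + ((1/29)*(-57)*(1/1008)*(-1066))*(1/2824) = -3097/1011 + (10127/4872)*(1/2824) = -3097/1011 + 10127/13758528 = -14199974273/4636623936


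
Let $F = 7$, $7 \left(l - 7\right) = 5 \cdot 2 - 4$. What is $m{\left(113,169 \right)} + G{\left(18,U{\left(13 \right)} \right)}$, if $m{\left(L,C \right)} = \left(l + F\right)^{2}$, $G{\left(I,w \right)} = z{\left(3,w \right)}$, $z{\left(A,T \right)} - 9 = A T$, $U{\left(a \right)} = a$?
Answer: $\frac{13168}{49} \approx 268.73$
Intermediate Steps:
$l = \frac{55}{7}$ ($l = 7 + \frac{5 \cdot 2 - 4}{7} = 7 + \frac{10 - 4}{7} = 7 + \frac{1}{7} \cdot 6 = 7 + \frac{6}{7} = \frac{55}{7} \approx 7.8571$)
$z{\left(A,T \right)} = 9 + A T$
$G{\left(I,w \right)} = 9 + 3 w$
$m{\left(L,C \right)} = \frac{10816}{49}$ ($m{\left(L,C \right)} = \left(\frac{55}{7} + 7\right)^{2} = \left(\frac{104}{7}\right)^{2} = \frac{10816}{49}$)
$m{\left(113,169 \right)} + G{\left(18,U{\left(13 \right)} \right)} = \frac{10816}{49} + \left(9 + 3 \cdot 13\right) = \frac{10816}{49} + \left(9 + 39\right) = \frac{10816}{49} + 48 = \frac{13168}{49}$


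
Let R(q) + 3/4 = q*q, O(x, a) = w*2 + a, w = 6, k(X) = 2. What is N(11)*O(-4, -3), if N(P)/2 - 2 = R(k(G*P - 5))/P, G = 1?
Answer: 909/22 ≈ 41.318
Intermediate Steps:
O(x, a) = 12 + a (O(x, a) = 6*2 + a = 12 + a)
R(q) = -3/4 + q**2 (R(q) = -3/4 + q*q = -3/4 + q**2)
N(P) = 4 + 13/(2*P) (N(P) = 4 + 2*((-3/4 + 2**2)/P) = 4 + 2*((-3/4 + 4)/P) = 4 + 2*(13/(4*P)) = 4 + 13/(2*P))
N(11)*O(-4, -3) = (4 + (13/2)/11)*(12 - 3) = (4 + (13/2)*(1/11))*9 = (4 + 13/22)*9 = (101/22)*9 = 909/22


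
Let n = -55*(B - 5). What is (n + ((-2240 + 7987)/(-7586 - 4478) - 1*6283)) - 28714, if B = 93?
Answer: -480599315/12064 ≈ -39838.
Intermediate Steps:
n = -4840 (n = -55*(93 - 5) = -55*88 = -4840)
(n + ((-2240 + 7987)/(-7586 - 4478) - 1*6283)) - 28714 = (-4840 + ((-2240 + 7987)/(-7586 - 4478) - 1*6283)) - 28714 = (-4840 + (5747/(-12064) - 6283)) - 28714 = (-4840 + (5747*(-1/12064) - 6283)) - 28714 = (-4840 + (-5747/12064 - 6283)) - 28714 = (-4840 - 75803859/12064) - 28714 = -134193619/12064 - 28714 = -480599315/12064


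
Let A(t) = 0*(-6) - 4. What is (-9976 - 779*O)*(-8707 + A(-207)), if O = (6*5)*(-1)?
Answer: -116675134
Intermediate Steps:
O = -30 (O = 30*(-1) = -30)
A(t) = -4 (A(t) = 0 - 4 = -4)
(-9976 - 779*O)*(-8707 + A(-207)) = (-9976 - 779*(-30))*(-8707 - 4) = (-9976 + 23370)*(-8711) = 13394*(-8711) = -116675134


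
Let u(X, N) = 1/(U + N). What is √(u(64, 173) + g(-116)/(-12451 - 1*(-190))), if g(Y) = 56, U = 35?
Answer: √97707909/637572 ≈ 0.015504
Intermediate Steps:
u(X, N) = 1/(35 + N)
√(u(64, 173) + g(-116)/(-12451 - 1*(-190))) = √(1/(35 + 173) + 56/(-12451 - 1*(-190))) = √(1/208 + 56/(-12451 + 190)) = √(1/208 + 56/(-12261)) = √(1/208 + 56*(-1/12261)) = √(1/208 - 56/12261) = √(613/2550288) = √97707909/637572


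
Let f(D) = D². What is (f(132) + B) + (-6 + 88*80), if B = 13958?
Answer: 38416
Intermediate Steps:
(f(132) + B) + (-6 + 88*80) = (132² + 13958) + (-6 + 88*80) = (17424 + 13958) + (-6 + 7040) = 31382 + 7034 = 38416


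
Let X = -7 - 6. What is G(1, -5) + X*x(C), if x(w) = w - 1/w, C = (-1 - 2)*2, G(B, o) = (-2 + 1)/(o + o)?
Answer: 1139/15 ≈ 75.933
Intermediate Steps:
X = -13
G(B, o) = -1/(2*o)
C = -6 (C = -3*2 = -6)
G(1, -5) + X*x(C) = -½/(-5) - 13*(-6 - 1/(-6)) = -½*(-⅕) - 13*(-6 - 1*(-⅙)) = ⅒ - 13*(-6 + ⅙) = ⅒ - 13*(-35/6) = ⅒ + 455/6 = 1139/15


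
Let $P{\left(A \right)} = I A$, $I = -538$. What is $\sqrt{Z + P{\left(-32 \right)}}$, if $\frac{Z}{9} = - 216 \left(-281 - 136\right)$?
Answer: $2 \sqrt{206966} \approx 909.87$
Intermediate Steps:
$P{\left(A \right)} = - 538 A$
$Z = 810648$ ($Z = 9 \left(- 216 \left(-281 - 136\right)\right) = 9 \left(\left(-216\right) \left(-417\right)\right) = 9 \cdot 90072 = 810648$)
$\sqrt{Z + P{\left(-32 \right)}} = \sqrt{810648 - -17216} = \sqrt{810648 + 17216} = \sqrt{827864} = 2 \sqrt{206966}$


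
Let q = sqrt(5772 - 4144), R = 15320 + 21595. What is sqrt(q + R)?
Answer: sqrt(36915 + 2*sqrt(407)) ≈ 192.24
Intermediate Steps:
R = 36915
q = 2*sqrt(407) (q = sqrt(1628) = 2*sqrt(407) ≈ 40.349)
sqrt(q + R) = sqrt(2*sqrt(407) + 36915) = sqrt(36915 + 2*sqrt(407))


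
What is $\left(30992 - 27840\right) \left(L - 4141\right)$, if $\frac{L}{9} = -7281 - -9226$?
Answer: $42123328$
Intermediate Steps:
$L = 17505$ ($L = 9 \left(-7281 - -9226\right) = 9 \left(-7281 + 9226\right) = 9 \cdot 1945 = 17505$)
$\left(30992 - 27840\right) \left(L - 4141\right) = \left(30992 - 27840\right) \left(17505 - 4141\right) = 3152 \left(17505 - 4141\right) = 3152 \cdot 13364 = 42123328$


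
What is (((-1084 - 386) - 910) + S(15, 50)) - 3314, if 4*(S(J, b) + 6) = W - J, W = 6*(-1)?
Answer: -22821/4 ≈ -5705.3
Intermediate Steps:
W = -6
S(J, b) = -15/2 - J/4 (S(J, b) = -6 + (-6 - J)/4 = -6 + (-3/2 - J/4) = -15/2 - J/4)
(((-1084 - 386) - 910) + S(15, 50)) - 3314 = (((-1084 - 386) - 910) + (-15/2 - ¼*15)) - 3314 = ((-1470 - 910) + (-15/2 - 15/4)) - 3314 = (-2380 - 45/4) - 3314 = -9565/4 - 3314 = -22821/4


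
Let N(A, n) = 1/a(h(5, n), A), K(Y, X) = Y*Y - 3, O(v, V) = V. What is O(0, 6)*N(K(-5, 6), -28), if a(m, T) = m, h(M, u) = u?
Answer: -3/14 ≈ -0.21429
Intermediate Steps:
K(Y, X) = -3 + Y² (K(Y, X) = Y² - 3 = -3 + Y²)
N(A, n) = 1/n
O(0, 6)*N(K(-5, 6), -28) = 6/(-28) = 6*(-1/28) = -3/14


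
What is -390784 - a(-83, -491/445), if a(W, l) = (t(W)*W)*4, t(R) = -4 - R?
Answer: -364556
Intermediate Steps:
a(W, l) = 4*W*(-4 - W) (a(W, l) = ((-4 - W)*W)*4 = (W*(-4 - W))*4 = 4*W*(-4 - W))
-390784 - a(-83, -491/445) = -390784 - (-4)*(-83)*(4 - 83) = -390784 - (-4)*(-83)*(-79) = -390784 - 1*(-26228) = -390784 + 26228 = -364556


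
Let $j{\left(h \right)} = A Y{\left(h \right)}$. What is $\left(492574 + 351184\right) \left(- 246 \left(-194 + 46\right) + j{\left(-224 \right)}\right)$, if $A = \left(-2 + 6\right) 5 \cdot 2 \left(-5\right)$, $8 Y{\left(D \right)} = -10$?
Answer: $30930480764$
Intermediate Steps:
$Y{\left(D \right)} = - \frac{5}{4}$ ($Y{\left(D \right)} = \frac{1}{8} \left(-10\right) = - \frac{5}{4}$)
$A = -200$ ($A = 4 \cdot 5 \cdot 2 \left(-5\right) = 20 \cdot 2 \left(-5\right) = 40 \left(-5\right) = -200$)
$j{\left(h \right)} = 250$ ($j{\left(h \right)} = \left(-200\right) \left(- \frac{5}{4}\right) = 250$)
$\left(492574 + 351184\right) \left(- 246 \left(-194 + 46\right) + j{\left(-224 \right)}\right) = \left(492574 + 351184\right) \left(- 246 \left(-194 + 46\right) + 250\right) = 843758 \left(\left(-246\right) \left(-148\right) + 250\right) = 843758 \left(36408 + 250\right) = 843758 \cdot 36658 = 30930480764$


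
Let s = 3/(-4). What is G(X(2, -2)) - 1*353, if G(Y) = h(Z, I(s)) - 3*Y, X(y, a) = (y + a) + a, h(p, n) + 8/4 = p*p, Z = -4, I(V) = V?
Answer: -333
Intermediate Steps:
s = -¾ (s = 3*(-¼) = -¾ ≈ -0.75000)
h(p, n) = -2 + p² (h(p, n) = -2 + p*p = -2 + p²)
X(y, a) = y + 2*a (X(y, a) = (a + y) + a = y + 2*a)
G(Y) = 14 - 3*Y (G(Y) = (-2 + (-4)²) - 3*Y = (-2 + 16) - 3*Y = 14 - 3*Y)
G(X(2, -2)) - 1*353 = (14 - 3*(2 + 2*(-2))) - 1*353 = (14 - 3*(2 - 4)) - 353 = (14 - 3*(-2)) - 353 = (14 + 6) - 353 = 20 - 353 = -333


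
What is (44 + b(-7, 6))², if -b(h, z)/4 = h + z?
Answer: 2304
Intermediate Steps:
b(h, z) = -4*h - 4*z (b(h, z) = -4*(h + z) = -4*h - 4*z)
(44 + b(-7, 6))² = (44 + (-4*(-7) - 4*6))² = (44 + (28 - 24))² = (44 + 4)² = 48² = 2304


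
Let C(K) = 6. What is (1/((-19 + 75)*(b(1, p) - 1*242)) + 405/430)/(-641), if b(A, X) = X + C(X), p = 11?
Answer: -510257/347293800 ≈ -0.0014692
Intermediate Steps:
b(A, X) = 6 + X (b(A, X) = X + 6 = 6 + X)
(1/((-19 + 75)*(b(1, p) - 1*242)) + 405/430)/(-641) = (1/((-19 + 75)*((6 + 11) - 1*242)) + 405/430)/(-641) = (1/(56*(17 - 242)) + 405*(1/430))*(-1/641) = ((1/56)/(-225) + 81/86)*(-1/641) = ((1/56)*(-1/225) + 81/86)*(-1/641) = (-1/12600 + 81/86)*(-1/641) = (510257/541800)*(-1/641) = -510257/347293800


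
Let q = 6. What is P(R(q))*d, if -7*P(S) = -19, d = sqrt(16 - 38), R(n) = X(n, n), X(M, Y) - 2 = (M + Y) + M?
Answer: 19*I*sqrt(22)/7 ≈ 12.731*I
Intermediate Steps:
X(M, Y) = 2 + Y + 2*M (X(M, Y) = 2 + ((M + Y) + M) = 2 + (Y + 2*M) = 2 + Y + 2*M)
R(n) = 2 + 3*n (R(n) = 2 + n + 2*n = 2 + 3*n)
d = I*sqrt(22) (d = sqrt(-22) = I*sqrt(22) ≈ 4.6904*I)
P(S) = 19/7 (P(S) = -1/7*(-19) = 19/7)
P(R(q))*d = 19*(I*sqrt(22))/7 = 19*I*sqrt(22)/7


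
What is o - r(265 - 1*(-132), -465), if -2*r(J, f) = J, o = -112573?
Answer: -224749/2 ≈ -1.1237e+5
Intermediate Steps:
r(J, f) = -J/2
o - r(265 - 1*(-132), -465) = -112573 - (-1)*(265 - 1*(-132))/2 = -112573 - (-1)*(265 + 132)/2 = -112573 - (-1)*397/2 = -112573 - 1*(-397/2) = -112573 + 397/2 = -224749/2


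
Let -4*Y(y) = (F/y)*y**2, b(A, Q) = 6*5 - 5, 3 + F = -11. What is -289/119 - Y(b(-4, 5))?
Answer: -1259/14 ≈ -89.929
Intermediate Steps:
F = -14 (F = -3 - 11 = -14)
b(A, Q) = 25 (b(A, Q) = 30 - 5 = 25)
Y(y) = 7*y/2 (Y(y) = -(-14/y)*y**2/4 = -(-7)*y/2 = 7*y/2)
-289/119 - Y(b(-4, 5)) = -289/119 - 7*25/2 = -289*1/119 - 1*175/2 = -17/7 - 175/2 = -1259/14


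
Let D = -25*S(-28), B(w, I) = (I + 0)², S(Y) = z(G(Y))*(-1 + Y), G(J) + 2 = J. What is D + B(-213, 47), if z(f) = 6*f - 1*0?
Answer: -128291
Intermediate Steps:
G(J) = -2 + J
z(f) = 6*f (z(f) = 6*f + 0 = 6*f)
S(Y) = (-1 + Y)*(-12 + 6*Y) (S(Y) = (6*(-2 + Y))*(-1 + Y) = (-12 + 6*Y)*(-1 + Y) = (-1 + Y)*(-12 + 6*Y))
B(w, I) = I²
D = -130500 (D = -150*(-1 - 28)*(-2 - 28) = -150*(-29)*(-30) = -25*5220 = -130500)
D + B(-213, 47) = -130500 + 47² = -130500 + 2209 = -128291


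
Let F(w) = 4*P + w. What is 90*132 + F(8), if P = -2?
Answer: 11880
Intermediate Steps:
F(w) = -8 + w (F(w) = 4*(-2) + w = -8 + w)
90*132 + F(8) = 90*132 + (-8 + 8) = 11880 + 0 = 11880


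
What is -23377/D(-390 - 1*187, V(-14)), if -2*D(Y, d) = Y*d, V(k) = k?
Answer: 23377/4039 ≈ 5.7878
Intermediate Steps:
D(Y, d) = -Y*d/2
-23377/D(-390 - 1*187, V(-14)) = -23377*1/(7*(-390 - 1*187)) = -23377*1/(7*(-390 - 187)) = -23377/((-½*(-577)*(-14))) = -23377/(-4039) = -23377*(-1/4039) = 23377/4039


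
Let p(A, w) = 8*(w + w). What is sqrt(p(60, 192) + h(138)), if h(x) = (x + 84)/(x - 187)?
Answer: sqrt(150306)/7 ≈ 55.385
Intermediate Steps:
p(A, w) = 16*w (p(A, w) = 8*(2*w) = 16*w)
h(x) = (84 + x)/(-187 + x)
sqrt(p(60, 192) + h(138)) = sqrt(16*192 + (84 + 138)/(-187 + 138)) = sqrt(3072 + 222/(-49)) = sqrt(3072 - 1/49*222) = sqrt(3072 - 222/49) = sqrt(150306/49) = sqrt(150306)/7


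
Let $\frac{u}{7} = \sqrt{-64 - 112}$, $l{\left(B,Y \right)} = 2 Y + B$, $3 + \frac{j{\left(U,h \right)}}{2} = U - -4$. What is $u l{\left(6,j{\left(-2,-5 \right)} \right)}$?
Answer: $56 i \sqrt{11} \approx 185.73 i$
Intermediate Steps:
$j{\left(U,h \right)} = 2 + 2 U$ ($j{\left(U,h \right)} = -6 + 2 \left(U - -4\right) = -6 + 2 \left(U + 4\right) = -6 + 2 \left(4 + U\right) = -6 + \left(8 + 2 U\right) = 2 + 2 U$)
$l{\left(B,Y \right)} = B + 2 Y$
$u = 28 i \sqrt{11}$ ($u = 7 \sqrt{-64 - 112} = 7 \sqrt{-176} = 7 \cdot 4 i \sqrt{11} = 28 i \sqrt{11} \approx 92.865 i$)
$u l{\left(6,j{\left(-2,-5 \right)} \right)} = 28 i \sqrt{11} \left(6 + 2 \left(2 + 2 \left(-2\right)\right)\right) = 28 i \sqrt{11} \left(6 + 2 \left(2 - 4\right)\right) = 28 i \sqrt{11} \left(6 + 2 \left(-2\right)\right) = 28 i \sqrt{11} \left(6 - 4\right) = 28 i \sqrt{11} \cdot 2 = 56 i \sqrt{11}$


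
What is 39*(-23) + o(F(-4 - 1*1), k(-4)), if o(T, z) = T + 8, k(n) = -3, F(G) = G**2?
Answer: -864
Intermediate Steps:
o(T, z) = 8 + T
39*(-23) + o(F(-4 - 1*1), k(-4)) = 39*(-23) + (8 + (-4 - 1*1)**2) = -897 + (8 + (-4 - 1)**2) = -897 + (8 + (-5)**2) = -897 + (8 + 25) = -897 + 33 = -864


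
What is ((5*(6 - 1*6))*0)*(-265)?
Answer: 0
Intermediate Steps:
((5*(6 - 1*6))*0)*(-265) = ((5*(6 - 6))*0)*(-265) = ((5*0)*0)*(-265) = (0*0)*(-265) = 0*(-265) = 0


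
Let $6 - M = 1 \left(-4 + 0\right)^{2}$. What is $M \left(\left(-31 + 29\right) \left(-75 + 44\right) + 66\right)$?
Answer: $-1280$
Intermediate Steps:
$M = -10$ ($M = 6 - 1 \left(-4 + 0\right)^{2} = 6 - 1 \left(-4\right)^{2} = 6 - 1 \cdot 16 = 6 - 16 = -10$)
$M \left(\left(-31 + 29\right) \left(-75 + 44\right) + 66\right) = - 10 \left(\left(-31 + 29\right) \left(-75 + 44\right) + 66\right) = - 10 \left(\left(-2\right) \left(-31\right) + 66\right) = - 10 \left(62 + 66\right) = \left(-10\right) 128 = -1280$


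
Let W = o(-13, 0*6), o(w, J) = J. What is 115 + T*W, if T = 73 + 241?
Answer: 115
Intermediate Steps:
T = 314
W = 0 (W = 0*6 = 0)
115 + T*W = 115 + 314*0 = 115 + 0 = 115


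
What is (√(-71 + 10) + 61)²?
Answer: (61 + I*√61)² ≈ 3660.0 + 952.85*I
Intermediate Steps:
(√(-71 + 10) + 61)² = (√(-61) + 61)² = (I*√61 + 61)² = (61 + I*√61)²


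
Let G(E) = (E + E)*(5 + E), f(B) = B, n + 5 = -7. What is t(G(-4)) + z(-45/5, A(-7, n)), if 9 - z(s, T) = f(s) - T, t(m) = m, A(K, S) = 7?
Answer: 17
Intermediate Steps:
n = -12 (n = -5 - 7 = -12)
G(E) = 2*E*(5 + E) (G(E) = (2*E)*(5 + E) = 2*E*(5 + E))
z(s, T) = 9 + T - s (z(s, T) = 9 - (s - T) = 9 + (T - s) = 9 + T - s)
t(G(-4)) + z(-45/5, A(-7, n)) = 2*(-4)*(5 - 4) + (9 + 7 - (-45)/5) = 2*(-4)*1 + (9 + 7 - (-45)/5) = -8 + (9 + 7 - 1*(-9)) = -8 + (9 + 7 + 9) = -8 + 25 = 17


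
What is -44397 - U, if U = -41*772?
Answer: -12745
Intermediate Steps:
U = -31652
-44397 - U = -44397 - 1*(-31652) = -44397 + 31652 = -12745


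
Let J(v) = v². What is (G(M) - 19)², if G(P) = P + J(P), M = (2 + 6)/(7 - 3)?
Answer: 169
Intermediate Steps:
M = 2 (M = 8/4 = 8*(¼) = 2)
G(P) = P + P²
(G(M) - 19)² = (2*(1 + 2) - 19)² = (2*3 - 19)² = (6 - 19)² = (-13)² = 169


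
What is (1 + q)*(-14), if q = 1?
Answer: -28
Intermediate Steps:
(1 + q)*(-14) = (1 + 1)*(-14) = 2*(-14) = -28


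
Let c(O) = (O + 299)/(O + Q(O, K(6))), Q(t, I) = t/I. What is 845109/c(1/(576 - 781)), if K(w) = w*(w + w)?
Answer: -6854773/490352 ≈ -13.979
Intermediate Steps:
K(w) = 2*w² (K(w) = w*(2*w) = 2*w²)
c(O) = 72*(299 + O)/(73*O) (c(O) = (O + 299)/(O + O/((2*6²))) = (299 + O)/(O + O/((2*36))) = (299 + O)/(O + O/72) = (299 + O)/((73*O/72)) = (299 + O)*(72/(73*O)) = 72*(299 + O)/(73*O))
845109/c(1/(576 - 781)) = 845109/((72*(299 + 1/(576 - 781))/(73*(1/(576 - 781))))) = 845109/((72*(299 + 1/(-205))/(73*(1/(-205))))) = 845109/((72*(299 - 1/205)/(73*(-1/205)))) = 845109/(((72/73)*(-205)*(61294/205))) = 845109/(-4413168/73) = 845109*(-73/4413168) = -6854773/490352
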